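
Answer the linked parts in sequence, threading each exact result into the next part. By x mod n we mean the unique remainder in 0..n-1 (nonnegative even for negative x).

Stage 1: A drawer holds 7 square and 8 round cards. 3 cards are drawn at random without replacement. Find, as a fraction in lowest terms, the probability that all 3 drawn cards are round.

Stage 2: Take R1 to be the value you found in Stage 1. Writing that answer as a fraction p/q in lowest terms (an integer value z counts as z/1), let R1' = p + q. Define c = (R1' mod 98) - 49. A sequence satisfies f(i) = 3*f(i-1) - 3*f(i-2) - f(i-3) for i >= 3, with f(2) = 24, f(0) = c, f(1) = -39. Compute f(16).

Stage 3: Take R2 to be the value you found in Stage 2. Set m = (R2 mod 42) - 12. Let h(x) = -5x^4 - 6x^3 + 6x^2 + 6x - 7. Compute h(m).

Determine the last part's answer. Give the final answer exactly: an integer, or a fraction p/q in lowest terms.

Stage 1: total draws C(15,3) = 455; favorable C(8,3) = 56; P = 8/65; answer 8/65
Stage 2: R1 = 8/65; threaded value p + q = 73; c = 24; f(3) = 3*(24) - 3*(-39) - 1*(24) = 165; iterating: f(3)=165, f(4)=462, f(5)=867, f(6)=1050, f(7)=87, f(8)=-3756, f(9)=-12579, f(10)=-26556, f(11)=-38175, f(12)=-22278, f(13)=74247, f(14)=327750, f(15)=782787, f(16)=1290864; answer 1290864
Stage 3: R2 = 1290864; m = 24; -5*(24)^4 - 6*(24)^3 + 6*(24)^2 + 6*(24)^1 - 7 = (-1658880) + (-82944) + (3456) + (144) + (-7) = -1738231; answer -1738231

-1738231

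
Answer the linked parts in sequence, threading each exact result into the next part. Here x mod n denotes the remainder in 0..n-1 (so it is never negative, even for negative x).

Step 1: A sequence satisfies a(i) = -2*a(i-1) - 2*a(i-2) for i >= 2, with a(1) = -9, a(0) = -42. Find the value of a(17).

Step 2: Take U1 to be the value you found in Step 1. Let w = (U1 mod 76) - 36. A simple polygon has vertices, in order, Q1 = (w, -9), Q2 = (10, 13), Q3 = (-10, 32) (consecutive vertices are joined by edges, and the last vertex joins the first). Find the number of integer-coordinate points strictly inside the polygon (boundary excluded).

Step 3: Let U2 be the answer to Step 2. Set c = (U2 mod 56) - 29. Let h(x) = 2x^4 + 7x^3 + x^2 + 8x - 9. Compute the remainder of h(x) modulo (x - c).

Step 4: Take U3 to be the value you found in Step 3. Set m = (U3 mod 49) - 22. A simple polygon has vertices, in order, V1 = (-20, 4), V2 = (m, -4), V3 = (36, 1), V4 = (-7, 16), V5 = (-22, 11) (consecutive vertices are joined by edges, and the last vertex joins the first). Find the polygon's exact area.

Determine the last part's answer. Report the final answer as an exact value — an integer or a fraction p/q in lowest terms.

Step 1: a(2) = -2*(-9) - 2*(-42) = 102; iterating: a(2)=102, a(3)=-186, a(4)=168, a(5)=36, a(6)=-408, a(7)=744, a(8)=-672, a(9)=-144, a(10)=1632, a(11)=-2976, a(12)=2688, a(13)=576, a(14)=-6528, a(15)=11904, a(16)=-10752, a(17)=-2304; answer -2304
Step 2: U1 = -2304; w = 16; cross terms: (16*13 - 10*-9)=298, (10*32 - -10*13)=450, (-10*-9 - 16*32)=-422; twice the area = |326| = 326; area = 163; boundary points = 2 + 1 + 1 = 4; strictly interior points = area - boundary/2 + 1 = 162; answer 162
Step 3: U2 = 162; c = 21; remainder = value at the root: 2*(21)^4 + 7*(21)^3 + 1*(21)^2 + 8*(21)^1 - 9 = (388962) + (64827) + (441) + (168) + (-9) = 454389; answer 454389
Step 4: U3 = 454389; m = -10; cross terms: (-20*-4 - -10*4)=120, (-10*1 - 36*-4)=134, (36*16 - -7*1)=583, (-7*11 - -22*16)=275, (-22*4 - -20*11)=132; twice the area = |1244| = 1244; area = 622; answer 622

622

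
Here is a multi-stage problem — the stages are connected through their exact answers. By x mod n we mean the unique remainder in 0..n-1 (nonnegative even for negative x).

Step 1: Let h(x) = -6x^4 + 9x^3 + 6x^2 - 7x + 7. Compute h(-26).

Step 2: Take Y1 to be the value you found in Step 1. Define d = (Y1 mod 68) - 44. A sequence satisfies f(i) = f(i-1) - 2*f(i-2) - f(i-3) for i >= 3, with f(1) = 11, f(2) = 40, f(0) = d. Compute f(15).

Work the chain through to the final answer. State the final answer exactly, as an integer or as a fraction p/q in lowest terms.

Step 1: -6*(-26)^4 + 9*(-26)^3 + 6*(-26)^2 - 7*(-26)^1 + 7 = (-2741856) + (-158184) + (4056) + (182) + (7) = -2895795; answer -2895795
Step 2: Y1 = -2895795; d = 9; f(3) = 1*(40) - 2*(11) - 1*(9) = 9; iterating: f(3)=9, f(4)=-82, f(5)=-140, f(6)=15, f(7)=377, f(8)=487, f(9)=-282, f(10)=-1633, f(11)=-1556, f(12)=1992, f(13)=6737, f(14)=4309, f(15)=-11157; answer -11157

-11157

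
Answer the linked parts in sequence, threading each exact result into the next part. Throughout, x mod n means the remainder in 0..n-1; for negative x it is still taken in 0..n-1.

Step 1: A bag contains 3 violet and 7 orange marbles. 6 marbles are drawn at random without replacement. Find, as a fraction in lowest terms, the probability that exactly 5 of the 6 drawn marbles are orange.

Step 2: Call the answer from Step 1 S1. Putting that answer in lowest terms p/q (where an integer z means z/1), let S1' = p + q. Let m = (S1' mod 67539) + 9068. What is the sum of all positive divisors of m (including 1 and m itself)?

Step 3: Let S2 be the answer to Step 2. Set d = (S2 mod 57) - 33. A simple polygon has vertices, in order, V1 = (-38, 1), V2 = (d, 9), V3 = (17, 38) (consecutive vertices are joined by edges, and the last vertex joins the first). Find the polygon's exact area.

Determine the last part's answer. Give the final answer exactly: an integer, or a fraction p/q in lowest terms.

485/2

Step 1: total draws C(10,6) = 210; favorable C(7,5)*C(3,1) = 63; P = 3/10; answer 3/10
Step 2: S1 = 3/10; threaded value p + q = 13; m = 9081; 9081 = 3^2 * 1009; sigma = (1 + 3 + 9) * (1 + 1009) = 13 * 1010 = 13130; answer 13130
Step 3: S2 = 13130; d = -13; cross terms: (-38*9 - -13*1)=-329, (-13*38 - 17*9)=-647, (17*1 - -38*38)=1461; twice the area = |485| = 485; area = 485/2; answer 485/2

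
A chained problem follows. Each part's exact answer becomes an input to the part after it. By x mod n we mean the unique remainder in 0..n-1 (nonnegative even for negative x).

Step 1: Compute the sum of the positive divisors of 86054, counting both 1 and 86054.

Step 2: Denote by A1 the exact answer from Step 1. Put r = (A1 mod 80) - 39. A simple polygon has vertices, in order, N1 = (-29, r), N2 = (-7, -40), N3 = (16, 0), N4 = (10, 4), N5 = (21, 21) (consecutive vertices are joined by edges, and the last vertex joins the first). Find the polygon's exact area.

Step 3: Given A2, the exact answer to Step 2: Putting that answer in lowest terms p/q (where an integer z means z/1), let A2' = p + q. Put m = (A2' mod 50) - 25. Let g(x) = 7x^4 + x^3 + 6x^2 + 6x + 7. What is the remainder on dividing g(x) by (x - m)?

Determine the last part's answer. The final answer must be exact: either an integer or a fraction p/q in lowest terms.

Step 1: 86054 = 2 * 17 * 2531; sigma = (1 + 2) * (1 + 17) * (1 + 2531) = 3 * 18 * 2532 = 136728; answer 136728
Step 2: A1 = 136728; r = -31; cross terms: (-29*-40 - -7*-31)=943, (-7*0 - 16*-40)=640, (16*4 - 10*0)=64, (10*21 - 21*4)=126, (21*-31 - -29*21)=-42; twice the area = |1731| = 1731; area = 1731/2; answer 1731/2
Step 3: A2 = 1731/2; threaded value p + q = 1733; m = 8; remainder = value at the root: 7*(8)^4 + 1*(8)^3 + 6*(8)^2 + 6*(8)^1 + 7 = (28672) + (512) + (384) + (48) + (7) = 29623; answer 29623

29623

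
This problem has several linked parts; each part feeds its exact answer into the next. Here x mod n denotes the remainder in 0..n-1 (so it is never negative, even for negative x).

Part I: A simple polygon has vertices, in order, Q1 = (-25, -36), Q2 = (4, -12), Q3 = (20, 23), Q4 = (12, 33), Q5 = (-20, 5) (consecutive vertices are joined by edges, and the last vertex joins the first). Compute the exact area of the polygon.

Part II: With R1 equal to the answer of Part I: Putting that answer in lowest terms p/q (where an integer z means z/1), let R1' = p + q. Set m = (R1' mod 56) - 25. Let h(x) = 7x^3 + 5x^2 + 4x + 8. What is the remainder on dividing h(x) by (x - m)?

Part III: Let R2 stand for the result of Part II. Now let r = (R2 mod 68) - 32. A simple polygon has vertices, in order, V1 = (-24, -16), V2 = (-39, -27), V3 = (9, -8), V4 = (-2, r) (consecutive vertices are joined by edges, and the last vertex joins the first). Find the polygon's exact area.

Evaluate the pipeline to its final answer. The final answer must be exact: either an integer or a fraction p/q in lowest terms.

1387/2

Part I: cross terms: (-25*-12 - 4*-36)=444, (4*23 - 20*-12)=332, (20*33 - 12*23)=384, (12*5 - -20*33)=720, (-20*-36 - -25*5)=845; twice the area = |2725| = 2725; area = 2725/2; answer 2725/2
Part II: R1 = 2725/2; threaded value p + q = 2727; m = 14; remainder = value at the root: 7*(14)^3 + 5*(14)^2 + 4*(14)^1 + 8 = (19208) + (980) + (56) + (8) = 20252; answer 20252
Part III: R2 = 20252; r = 24; cross terms: (-24*-27 - -39*-16)=24, (-39*-8 - 9*-27)=555, (9*24 - -2*-8)=200, (-2*-16 - -24*24)=608; twice the area = |1387| = 1387; area = 1387/2; answer 1387/2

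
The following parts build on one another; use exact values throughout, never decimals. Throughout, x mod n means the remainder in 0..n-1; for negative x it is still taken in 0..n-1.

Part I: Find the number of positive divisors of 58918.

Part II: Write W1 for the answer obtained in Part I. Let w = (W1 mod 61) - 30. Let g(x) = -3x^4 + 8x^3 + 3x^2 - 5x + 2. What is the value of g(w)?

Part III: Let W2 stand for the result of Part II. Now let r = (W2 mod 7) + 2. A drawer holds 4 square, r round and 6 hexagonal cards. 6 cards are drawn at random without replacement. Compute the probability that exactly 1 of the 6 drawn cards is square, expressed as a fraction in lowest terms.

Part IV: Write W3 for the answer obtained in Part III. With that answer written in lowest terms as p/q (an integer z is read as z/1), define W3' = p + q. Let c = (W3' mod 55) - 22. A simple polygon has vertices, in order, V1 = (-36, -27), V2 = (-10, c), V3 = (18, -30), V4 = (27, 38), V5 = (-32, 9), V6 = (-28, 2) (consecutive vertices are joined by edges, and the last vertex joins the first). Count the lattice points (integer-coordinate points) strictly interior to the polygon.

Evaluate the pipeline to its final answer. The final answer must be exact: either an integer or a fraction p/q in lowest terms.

2105

Part I: 58918 = 2 * 89 * 331; number of divisors = (1+1) * (1+1) * (1+1) = 8; answer 8
Part II: W1 = 8; w = -22; -3*(-22)^4 + 8*(-22)^3 + 3*(-22)^2 - 5*(-22)^1 + 2 = (-702768) + (-85184) + (1452) + (110) + (2) = -786388; answer -786388
Part III: W2 = -786388; r = 8; total draws C(18,6) = 18564; favorable C(4,1)*C(14,5) = 8008; P = 22/51; answer 22/51
Part IV: W3 = 22/51; threaded value p + q = 73; c = -4; cross terms: (-36*-4 - -10*-27)=-126, (-10*-30 - 18*-4)=372, (18*38 - 27*-30)=1494, (27*9 - -32*38)=1459, (-32*2 - -28*9)=188, (-28*-27 - -36*2)=828; twice the area = |4215| = 4215; area = 4215/2; boundary points = 1 + 2 + 1 + 1 + 1 + 1 = 7; strictly interior points = area - boundary/2 + 1 = 2105; answer 2105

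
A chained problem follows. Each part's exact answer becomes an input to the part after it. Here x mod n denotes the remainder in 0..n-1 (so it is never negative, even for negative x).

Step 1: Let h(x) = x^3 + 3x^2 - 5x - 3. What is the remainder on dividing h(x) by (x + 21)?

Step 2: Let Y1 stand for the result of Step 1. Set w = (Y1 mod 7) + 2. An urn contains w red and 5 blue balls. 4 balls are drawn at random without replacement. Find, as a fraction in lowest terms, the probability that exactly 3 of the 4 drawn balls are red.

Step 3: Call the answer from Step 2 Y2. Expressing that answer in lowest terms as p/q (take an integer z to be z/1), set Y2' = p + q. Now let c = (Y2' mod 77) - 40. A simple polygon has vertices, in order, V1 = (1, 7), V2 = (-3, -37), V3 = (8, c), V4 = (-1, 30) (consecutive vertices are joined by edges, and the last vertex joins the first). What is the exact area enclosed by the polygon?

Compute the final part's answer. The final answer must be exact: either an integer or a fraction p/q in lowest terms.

477/2

Step 1: remainder = value at the root: 1*(-21)^3 + 3*(-21)^2 - 5*(-21)^1 - 3 = (-9261) + (1323) + (105) + (-3) = -7836; answer -7836
Step 2: Y1 = -7836; w = 6; total draws C(11,4) = 330; favorable C(6,3)*C(5,1) = 100; P = 10/33; answer 10/33
Step 3: Y2 = 10/33; threaded value p + q = 43; c = 3; cross terms: (1*-37 - -3*7)=-16, (-3*3 - 8*-37)=287, (8*30 - -1*3)=243, (-1*7 - 1*30)=-37; twice the area = |477| = 477; area = 477/2; answer 477/2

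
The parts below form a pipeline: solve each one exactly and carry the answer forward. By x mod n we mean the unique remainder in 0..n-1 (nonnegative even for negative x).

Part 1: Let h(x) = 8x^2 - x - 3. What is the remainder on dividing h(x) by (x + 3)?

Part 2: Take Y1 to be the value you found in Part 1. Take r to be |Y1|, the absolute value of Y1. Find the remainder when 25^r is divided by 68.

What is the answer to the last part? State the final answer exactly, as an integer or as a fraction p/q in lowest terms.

1

Part 1: remainder = value at the root: 8*(-3)^2 - 1*(-3)^1 - 3 = (72) + (3) + (-3) = 72; answer 72
Part 2: Y1 = 72; r = 72; squarings mod 68: 25^1=25, 25^2=13, 25^4=33, 25^8=1, 25^16=1, 25^32=1, 25^64=1; 25^72 = 25^8 * 25^64 = 1 (mod 68); answer 1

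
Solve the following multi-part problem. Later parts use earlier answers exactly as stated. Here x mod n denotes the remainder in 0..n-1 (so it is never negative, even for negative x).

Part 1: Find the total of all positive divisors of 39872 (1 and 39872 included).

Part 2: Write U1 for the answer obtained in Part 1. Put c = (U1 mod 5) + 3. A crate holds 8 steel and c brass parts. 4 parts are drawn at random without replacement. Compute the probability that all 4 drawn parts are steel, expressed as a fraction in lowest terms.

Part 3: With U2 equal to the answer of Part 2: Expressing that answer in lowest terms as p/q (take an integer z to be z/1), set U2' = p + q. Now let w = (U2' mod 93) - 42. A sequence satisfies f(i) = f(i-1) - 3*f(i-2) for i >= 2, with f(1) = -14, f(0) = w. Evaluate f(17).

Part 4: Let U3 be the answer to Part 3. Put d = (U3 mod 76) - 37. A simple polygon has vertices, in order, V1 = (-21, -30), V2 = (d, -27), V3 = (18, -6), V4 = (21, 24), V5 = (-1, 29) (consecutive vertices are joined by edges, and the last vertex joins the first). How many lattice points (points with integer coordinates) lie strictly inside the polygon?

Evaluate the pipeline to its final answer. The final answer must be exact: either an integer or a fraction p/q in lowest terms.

Part 1: 39872 = 2^6 * 7 * 89; sigma = (1 + 2 + 4 + 8 + 16 + 32 + 64) * (1 + 7) * (1 + 89) = 127 * 8 * 90 = 91440; answer 91440
Part 2: U1 = 91440; c = 3; total draws C(11,4) = 330; favorable C(8,4) = 70; P = 7/33; answer 7/33
Part 3: U2 = 7/33; threaded value p + q = 40; w = -2; f(2) = 1*(-14) - 3*(-2) = -8; iterating: f(2)=-8, f(3)=34, f(4)=58, f(5)=-44, f(6)=-218, f(7)=-86, f(8)=568, f(9)=826, f(10)=-878, f(11)=-3356, f(12)=-722, f(13)=9346, f(14)=11512, f(15)=-16526, f(16)=-51062, f(17)=-1484; answer -1484
Part 4: U3 = -1484; d = -1; cross terms: (-21*-27 - -1*-30)=537, (-1*-6 - 18*-27)=492, (18*24 - 21*-6)=558, (21*29 - -1*24)=633, (-1*-30 - -21*29)=639; twice the area = |2859| = 2859; area = 2859/2; boundary points = 1 + 1 + 3 + 1 + 1 = 7; strictly interior points = area - boundary/2 + 1 = 1427; answer 1427

1427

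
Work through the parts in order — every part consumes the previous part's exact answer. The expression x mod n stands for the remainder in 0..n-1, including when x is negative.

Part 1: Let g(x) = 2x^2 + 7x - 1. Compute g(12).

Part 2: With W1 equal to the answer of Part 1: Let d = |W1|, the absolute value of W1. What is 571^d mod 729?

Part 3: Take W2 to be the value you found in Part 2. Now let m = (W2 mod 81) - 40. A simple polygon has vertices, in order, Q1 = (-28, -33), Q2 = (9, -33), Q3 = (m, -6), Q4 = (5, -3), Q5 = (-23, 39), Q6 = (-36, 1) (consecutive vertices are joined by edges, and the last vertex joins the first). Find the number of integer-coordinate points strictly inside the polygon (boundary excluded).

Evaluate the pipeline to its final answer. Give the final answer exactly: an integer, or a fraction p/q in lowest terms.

Part 1: 2*(12)^2 + 7*(12)^1 - 1 = (288) + (84) + (-1) = 371; answer 371
Part 2: W1 = 371; d = 371; squarings mod 729: 571^1=571, 571^2=178, 571^4=337, 571^8=574, 571^16=697, 571^32=295, 571^64=274, 571^128=718, 571^256=121; 571^371 = 571^1 * 571^2 * 571^16 * 571^32 * 571^64 * 571^256 = 718 (mod 729); answer 718
Part 3: W2 = 718; m = 30; cross terms: (-28*-33 - 9*-33)=1221, (9*-6 - 30*-33)=936, (30*-3 - 5*-6)=-60, (5*39 - -23*-3)=126, (-23*1 - -36*39)=1381, (-36*-33 - -28*1)=1216; twice the area = |4820| = 4820; area = 2410; boundary points = 37 + 3 + 1 + 14 + 1 + 2 = 58; strictly interior points = area - boundary/2 + 1 = 2382; answer 2382

2382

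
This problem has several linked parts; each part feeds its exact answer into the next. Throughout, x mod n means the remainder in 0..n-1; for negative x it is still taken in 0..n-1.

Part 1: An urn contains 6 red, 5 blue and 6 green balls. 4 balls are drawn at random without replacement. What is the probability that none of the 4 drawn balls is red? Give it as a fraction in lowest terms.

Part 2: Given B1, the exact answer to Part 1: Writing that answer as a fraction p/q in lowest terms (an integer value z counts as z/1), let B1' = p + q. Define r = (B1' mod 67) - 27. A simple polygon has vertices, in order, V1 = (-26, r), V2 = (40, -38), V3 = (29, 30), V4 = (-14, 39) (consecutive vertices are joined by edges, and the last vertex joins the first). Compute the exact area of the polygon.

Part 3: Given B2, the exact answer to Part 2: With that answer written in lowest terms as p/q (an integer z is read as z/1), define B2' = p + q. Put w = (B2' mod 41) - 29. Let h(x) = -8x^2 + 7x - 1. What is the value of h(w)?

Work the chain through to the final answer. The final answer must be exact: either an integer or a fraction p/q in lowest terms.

Part 1: total draws C(17,4) = 2380; favorable C(11,4) = 330; P = 33/238; answer 33/238
Part 2: B1 = 33/238; threaded value p + q = 271; r = -24; cross terms: (-26*-38 - 40*-24)=1948, (40*30 - 29*-38)=2302, (29*39 - -14*30)=1551, (-14*-24 - -26*39)=1350; twice the area = |7151| = 7151; area = 7151/2; answer 7151/2
Part 3: B2 = 7151/2; threaded value p + q = 7153; w = -10; -8*(-10)^2 + 7*(-10)^1 - 1 = (-800) + (-70) + (-1) = -871; answer -871

-871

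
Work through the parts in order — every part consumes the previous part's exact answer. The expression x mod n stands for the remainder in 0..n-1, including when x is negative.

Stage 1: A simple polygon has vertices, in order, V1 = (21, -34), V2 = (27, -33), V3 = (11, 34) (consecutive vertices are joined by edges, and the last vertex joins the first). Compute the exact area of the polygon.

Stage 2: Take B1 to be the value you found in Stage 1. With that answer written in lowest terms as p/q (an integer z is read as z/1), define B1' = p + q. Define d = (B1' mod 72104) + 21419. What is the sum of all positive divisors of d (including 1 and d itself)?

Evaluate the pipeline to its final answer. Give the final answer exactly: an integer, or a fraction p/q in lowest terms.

22176

Stage 1: cross terms: (21*-33 - 27*-34)=225, (27*34 - 11*-33)=1281, (11*-34 - 21*34)=-1088; twice the area = |418| = 418; area = 209; answer 209
Stage 2: B1 = 209; threaded value p + q = 210; d = 21629; 21629 = 43 * 503; sigma = (1 + 43) * (1 + 503) = 44 * 504 = 22176; answer 22176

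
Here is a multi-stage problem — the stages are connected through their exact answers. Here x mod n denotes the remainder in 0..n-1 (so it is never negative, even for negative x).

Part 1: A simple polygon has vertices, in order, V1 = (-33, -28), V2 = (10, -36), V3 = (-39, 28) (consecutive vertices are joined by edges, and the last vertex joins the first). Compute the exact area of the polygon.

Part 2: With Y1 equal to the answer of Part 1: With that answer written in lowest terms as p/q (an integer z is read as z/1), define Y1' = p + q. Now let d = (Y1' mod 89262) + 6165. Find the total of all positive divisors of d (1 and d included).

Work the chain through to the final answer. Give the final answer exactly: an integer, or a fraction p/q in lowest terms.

Part 1: cross terms: (-33*-36 - 10*-28)=1468, (10*28 - -39*-36)=-1124, (-39*-28 - -33*28)=2016; twice the area = |2360| = 2360; area = 1180; answer 1180
Part 2: Y1 = 1180; threaded value p + q = 1181; d = 7346; 7346 = 2 * 3673; sigma = (1 + 2) * (1 + 3673) = 3 * 3674 = 11022; answer 11022

11022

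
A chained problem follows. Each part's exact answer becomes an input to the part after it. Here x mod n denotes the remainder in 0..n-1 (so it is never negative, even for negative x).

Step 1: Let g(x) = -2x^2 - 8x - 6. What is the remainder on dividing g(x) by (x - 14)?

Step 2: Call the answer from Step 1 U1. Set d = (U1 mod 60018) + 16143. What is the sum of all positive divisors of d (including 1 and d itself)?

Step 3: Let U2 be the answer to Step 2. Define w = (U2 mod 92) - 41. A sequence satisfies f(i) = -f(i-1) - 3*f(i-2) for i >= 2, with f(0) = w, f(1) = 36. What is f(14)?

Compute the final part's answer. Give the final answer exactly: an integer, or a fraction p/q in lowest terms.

Step 1: remainder = value at the root: -2*(14)^2 - 8*(14)^1 - 6 = (-392) + (-112) + (-6) = -510; answer -510
Step 2: U1 = -510; d = 75651; 75651 = 3 * 151 * 167; sigma = (1 + 3) * (1 + 151) * (1 + 167) = 4 * 152 * 168 = 102144; answer 102144
Step 3: U2 = 102144; w = -17; f(2) = -1*(36) - 3*(-17) = 15; iterating: f(2)=15, f(3)=-123, f(4)=78, f(5)=291, f(6)=-525, f(7)=-348, f(8)=1923, f(9)=-879, f(10)=-4890, f(11)=7527, f(12)=7143, f(13)=-29724, f(14)=8295; answer 8295

8295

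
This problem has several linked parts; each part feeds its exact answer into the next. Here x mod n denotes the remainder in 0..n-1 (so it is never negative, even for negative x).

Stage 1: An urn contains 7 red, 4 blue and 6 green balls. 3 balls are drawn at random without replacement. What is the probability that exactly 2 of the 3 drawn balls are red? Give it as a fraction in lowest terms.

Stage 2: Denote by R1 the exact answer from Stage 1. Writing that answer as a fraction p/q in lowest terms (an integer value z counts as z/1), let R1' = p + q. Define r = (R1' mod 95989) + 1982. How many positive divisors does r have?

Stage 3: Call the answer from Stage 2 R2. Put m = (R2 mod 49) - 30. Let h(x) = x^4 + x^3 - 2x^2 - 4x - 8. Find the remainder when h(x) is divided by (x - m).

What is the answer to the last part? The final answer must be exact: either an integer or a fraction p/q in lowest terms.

438144

Stage 1: total draws C(17,3) = 680; favorable C(7,2)*C(10,1) = 210; P = 21/68; answer 21/68
Stage 2: R1 = 21/68; threaded value p + q = 89; r = 2071; 2071 = 19 * 109; number of divisors = (1+1) * (1+1) = 4; answer 4
Stage 3: R2 = 4; m = -26; remainder = value at the root: 1*(-26)^4 + 1*(-26)^3 - 2*(-26)^2 - 4*(-26)^1 - 8 = (456976) + (-17576) + (-1352) + (104) + (-8) = 438144; answer 438144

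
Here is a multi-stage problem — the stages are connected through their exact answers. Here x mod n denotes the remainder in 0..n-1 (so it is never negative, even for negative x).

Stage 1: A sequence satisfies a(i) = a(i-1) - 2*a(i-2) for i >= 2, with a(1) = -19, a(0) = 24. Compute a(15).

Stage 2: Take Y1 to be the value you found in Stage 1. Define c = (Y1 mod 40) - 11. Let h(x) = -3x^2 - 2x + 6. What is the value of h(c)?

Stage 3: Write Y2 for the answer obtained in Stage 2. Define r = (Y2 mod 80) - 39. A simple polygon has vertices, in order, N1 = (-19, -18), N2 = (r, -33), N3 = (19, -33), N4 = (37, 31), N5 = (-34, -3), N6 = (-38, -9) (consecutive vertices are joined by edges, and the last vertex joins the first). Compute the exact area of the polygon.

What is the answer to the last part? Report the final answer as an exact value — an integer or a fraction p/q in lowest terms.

Stage 1: a(2) = 1*(-19) - 2*(24) = -67; iterating: a(2)=-67, a(3)=-29, a(4)=105, a(5)=163, a(6)=-47, a(7)=-373, a(8)=-279, a(9)=467, a(10)=1025, a(11)=91, a(12)=-1959, a(13)=-2141, a(14)=1777, a(15)=6059; answer 6059
Stage 2: Y1 = 6059; c = 8; -3*(8)^2 - 2*(8)^1 + 6 = (-192) + (-16) + (6) = -202; answer -202
Stage 3: Y2 = -202; r = -1; cross terms: (-19*-33 - -1*-18)=609, (-1*-33 - 19*-33)=660, (19*31 - 37*-33)=1810, (37*-3 - -34*31)=943, (-34*-9 - -38*-3)=192, (-38*-18 - -19*-9)=513; twice the area = |4727| = 4727; area = 4727/2; answer 4727/2

4727/2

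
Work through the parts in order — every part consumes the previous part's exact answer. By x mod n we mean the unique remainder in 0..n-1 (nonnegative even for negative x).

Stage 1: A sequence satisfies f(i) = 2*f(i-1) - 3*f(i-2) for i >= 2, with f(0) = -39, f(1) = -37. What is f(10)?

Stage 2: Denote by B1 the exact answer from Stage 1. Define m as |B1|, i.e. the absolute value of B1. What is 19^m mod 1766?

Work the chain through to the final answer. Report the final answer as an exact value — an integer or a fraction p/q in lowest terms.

1687

Stage 1: f(2) = 2*(-37) - 3*(-39) = 43; iterating: f(2)=43, f(3)=197, f(4)=265, f(5)=-61, f(6)=-917, f(7)=-1651, f(8)=-551, f(9)=3851, f(10)=9355; answer 9355
Stage 2: B1 = 9355; m = 9355; squarings mod 1766: 19^1=19, 19^2=361, 19^4=1403, 19^8=1085, 19^16=1069, 19^32=159, 19^64=557, 19^128=1199, 19^256=77, 19^512=631, 19^1024=811, 19^2048=769, 19^4096=1517, 19^8192=191; 19^9355 = 19^1 * 19^2 * 19^8 * 19^128 * 19^1024 * 19^8192 = 1687 (mod 1766); answer 1687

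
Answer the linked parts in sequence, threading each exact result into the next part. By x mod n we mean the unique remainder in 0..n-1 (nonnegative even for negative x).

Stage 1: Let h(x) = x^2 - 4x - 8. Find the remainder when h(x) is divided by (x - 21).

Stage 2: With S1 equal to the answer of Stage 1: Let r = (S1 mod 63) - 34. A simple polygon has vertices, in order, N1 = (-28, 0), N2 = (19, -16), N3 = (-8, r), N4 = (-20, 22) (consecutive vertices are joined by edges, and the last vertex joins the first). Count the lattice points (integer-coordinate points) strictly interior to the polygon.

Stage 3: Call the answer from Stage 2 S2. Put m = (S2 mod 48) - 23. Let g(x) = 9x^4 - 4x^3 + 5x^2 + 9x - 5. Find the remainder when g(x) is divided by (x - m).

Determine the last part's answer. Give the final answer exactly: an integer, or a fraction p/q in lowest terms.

1147424

Stage 1: remainder = value at the root: 1*(21)^2 - 4*(21)^1 - 8 = (441) + (-84) + (-8) = 349; answer 349
Stage 2: S1 = 349; r = 0; cross terms: (-28*-16 - 19*0)=448, (19*0 - -8*-16)=-128, (-8*22 - -20*0)=-176, (-20*0 - -28*22)=616; twice the area = |760| = 760; area = 380; boundary points = 1 + 1 + 2 + 2 = 6; strictly interior points = area - boundary/2 + 1 = 378; answer 378
Stage 3: S2 = 378; m = 19; remainder = value at the root: 9*(19)^4 - 4*(19)^3 + 5*(19)^2 + 9*(19)^1 - 5 = (1172889) + (-27436) + (1805) + (171) + (-5) = 1147424; answer 1147424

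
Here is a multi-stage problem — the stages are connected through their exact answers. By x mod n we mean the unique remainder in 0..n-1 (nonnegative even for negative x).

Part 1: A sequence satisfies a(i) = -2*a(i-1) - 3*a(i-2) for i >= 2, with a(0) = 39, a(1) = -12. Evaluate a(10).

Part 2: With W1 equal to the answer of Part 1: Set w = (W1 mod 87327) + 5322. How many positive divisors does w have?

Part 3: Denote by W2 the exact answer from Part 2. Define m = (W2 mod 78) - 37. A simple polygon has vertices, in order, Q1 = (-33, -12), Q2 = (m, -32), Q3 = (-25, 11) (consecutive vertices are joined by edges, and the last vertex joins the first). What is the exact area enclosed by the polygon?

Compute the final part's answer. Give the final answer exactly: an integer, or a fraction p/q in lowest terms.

Part 1: a(2) = -2*(-12) - 3*(39) = -93; iterating: a(2)=-93, a(3)=222, a(4)=-165, a(5)=-336, a(6)=1167, a(7)=-1326, a(8)=-849, a(9)=5676, a(10)=-8805; answer -8805
Part 2: W1 = -8805; w = 83844; 83844 = 2^2 * 3^2 * 17 * 137; number of divisors = (2+1) * (2+1) * (1+1) * (1+1) = 36; answer 36
Part 3: W2 = 36; m = -1; cross terms: (-33*-32 - -1*-12)=1044, (-1*11 - -25*-32)=-811, (-25*-12 - -33*11)=663; twice the area = |896| = 896; area = 448; answer 448

448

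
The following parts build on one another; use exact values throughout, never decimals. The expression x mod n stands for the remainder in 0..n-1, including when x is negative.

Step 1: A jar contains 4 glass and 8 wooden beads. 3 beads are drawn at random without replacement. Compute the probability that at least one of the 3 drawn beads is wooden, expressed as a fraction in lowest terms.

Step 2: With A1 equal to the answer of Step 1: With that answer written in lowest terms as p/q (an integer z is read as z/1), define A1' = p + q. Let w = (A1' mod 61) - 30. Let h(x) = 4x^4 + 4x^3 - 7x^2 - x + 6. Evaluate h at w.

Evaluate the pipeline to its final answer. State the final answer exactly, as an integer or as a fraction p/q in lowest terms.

440952

Step 1: total draws C(12,3) = 220; complement C(4,3) = 4; favorable 220 - 4 = 216; P = 54/55; answer 54/55
Step 2: A1 = 54/55; threaded value p + q = 109; w = 18; 4*(18)^4 + 4*(18)^3 - 7*(18)^2 - 1*(18)^1 + 6 = (419904) + (23328) + (-2268) + (-18) + (6) = 440952; answer 440952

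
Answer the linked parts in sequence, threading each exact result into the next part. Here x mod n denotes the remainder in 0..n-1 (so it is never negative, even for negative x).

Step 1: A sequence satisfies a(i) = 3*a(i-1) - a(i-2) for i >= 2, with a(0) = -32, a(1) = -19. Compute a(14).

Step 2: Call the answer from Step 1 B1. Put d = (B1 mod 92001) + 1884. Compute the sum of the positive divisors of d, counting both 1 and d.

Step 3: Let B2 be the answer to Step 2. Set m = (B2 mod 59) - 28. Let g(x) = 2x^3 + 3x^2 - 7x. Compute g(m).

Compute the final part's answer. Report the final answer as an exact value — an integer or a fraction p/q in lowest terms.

-29200

Step 1: a(2) = 3*(-19) - 1*(-32) = -25; iterating: a(2)=-25, a(3)=-56, a(4)=-143, a(5)=-373, a(6)=-976, a(7)=-2555, a(8)=-6689, a(9)=-17512, a(10)=-45847, a(11)=-120029, a(12)=-314240, a(13)=-822691, a(14)=-2153833; answer -2153833
Step 2: B1 = -2153833; d = 56075; 56075 = 5^2 * 2243; sigma = (1 + 5 + 25) * (1 + 2243) = 31 * 2244 = 69564; answer 69564
Step 3: B2 = 69564; m = -25; 2*(-25)^3 + 3*(-25)^2 - 7*(-25)^1 = (-31250) + (1875) + (175) = -29200; answer -29200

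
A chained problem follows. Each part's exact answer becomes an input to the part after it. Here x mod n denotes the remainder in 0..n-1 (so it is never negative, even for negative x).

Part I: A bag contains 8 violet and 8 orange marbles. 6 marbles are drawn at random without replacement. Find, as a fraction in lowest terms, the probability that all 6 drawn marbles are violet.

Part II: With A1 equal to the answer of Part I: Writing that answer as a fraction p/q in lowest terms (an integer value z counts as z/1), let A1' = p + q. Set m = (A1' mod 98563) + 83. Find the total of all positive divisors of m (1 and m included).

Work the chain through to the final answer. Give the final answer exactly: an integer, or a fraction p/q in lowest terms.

Part I: total draws C(16,6) = 8008; favorable C(8,6) = 28; P = 1/286; answer 1/286
Part II: A1 = 1/286; threaded value p + q = 287; m = 370; 370 = 2 * 5 * 37; sigma = (1 + 2) * (1 + 5) * (1 + 37) = 3 * 6 * 38 = 684; answer 684

684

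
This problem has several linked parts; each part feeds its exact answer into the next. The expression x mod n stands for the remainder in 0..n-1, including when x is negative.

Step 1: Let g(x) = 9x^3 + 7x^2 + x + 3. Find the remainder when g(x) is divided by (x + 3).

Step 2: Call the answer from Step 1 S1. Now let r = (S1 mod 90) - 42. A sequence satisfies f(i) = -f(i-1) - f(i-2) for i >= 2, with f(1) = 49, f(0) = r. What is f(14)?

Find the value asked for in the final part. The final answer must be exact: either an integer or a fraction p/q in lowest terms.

Step 1: remainder = value at the root: 9*(-3)^3 + 7*(-3)^2 + 1*(-3)^1 + 3 = (-243) + (63) + (-3) + (3) = -180; answer -180
Step 2: S1 = -180; r = -42; f(2) = -1*(49) - 1*(-42) = -7; iterating: f(2)=-7, f(3)=-42, f(4)=49, f(5)=-7, f(6)=-42, f(7)=49, f(8)=-7, f(9)=-42, f(10)=49, f(11)=-7, f(12)=-42, f(13)=49, f(14)=-7; answer -7

-7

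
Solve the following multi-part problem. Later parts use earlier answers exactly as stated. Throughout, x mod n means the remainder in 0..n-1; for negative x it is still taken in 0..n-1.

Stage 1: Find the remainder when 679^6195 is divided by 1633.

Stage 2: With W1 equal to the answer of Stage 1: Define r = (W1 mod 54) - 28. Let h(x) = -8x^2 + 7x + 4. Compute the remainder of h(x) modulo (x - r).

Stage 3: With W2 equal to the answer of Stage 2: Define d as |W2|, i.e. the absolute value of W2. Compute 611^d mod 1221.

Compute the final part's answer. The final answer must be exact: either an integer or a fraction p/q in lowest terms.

1139

Stage 1: squarings mod 1633: 679^1=679, 679^2=535, 679^4=450, 679^8=8, 679^16=64, 679^32=830, 679^64=1407, 679^128=453, 679^256=1084, 679^512=929, 679^1024=817, 679^2048=1225, 679^4096=1531; 679^6195 = 679^1 * 679^2 * 679^16 * 679^32 * 679^2048 * 679^4096 = 995 (mod 1633); answer 995
Stage 2: W1 = 995; r = -5; remainder = value at the root: -8*(-5)^2 + 7*(-5)^1 + 4 = (-200) + (-35) + (4) = -231; answer -231
Stage 3: W2 = -231; d = 231; squarings mod 1221: 611^1=611, 611^2=916, 611^4=229, 611^8=1159, 611^16=181, 611^32=1015, 611^64=922, 611^128=268; 611^231 = 611^1 * 611^2 * 611^4 * 611^32 * 611^64 * 611^128 = 1139 (mod 1221); answer 1139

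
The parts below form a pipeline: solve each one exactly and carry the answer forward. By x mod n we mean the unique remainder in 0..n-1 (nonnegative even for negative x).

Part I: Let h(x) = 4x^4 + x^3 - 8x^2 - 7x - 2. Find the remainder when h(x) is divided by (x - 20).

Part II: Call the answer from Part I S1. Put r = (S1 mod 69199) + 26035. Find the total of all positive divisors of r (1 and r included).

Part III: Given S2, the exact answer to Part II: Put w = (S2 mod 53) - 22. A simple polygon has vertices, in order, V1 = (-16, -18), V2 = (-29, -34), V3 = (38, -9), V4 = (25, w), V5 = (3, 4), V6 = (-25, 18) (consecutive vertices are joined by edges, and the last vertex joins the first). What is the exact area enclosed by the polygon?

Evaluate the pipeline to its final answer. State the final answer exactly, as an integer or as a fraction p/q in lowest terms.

Part I: remainder = value at the root: 4*(20)^4 + 1*(20)^3 - 8*(20)^2 - 7*(20)^1 - 2 = (640000) + (8000) + (-3200) + (-140) + (-2) = 644658; answer 644658
Part II: S1 = 644658; r = 47902; 47902 = 2 * 43 * 557; sigma = (1 + 2) * (1 + 43) * (1 + 557) = 3 * 44 * 558 = 73656; answer 73656
Part III: S2 = 73656; w = 17; cross terms: (-16*-34 - -29*-18)=22, (-29*-9 - 38*-34)=1553, (38*17 - 25*-9)=871, (25*4 - 3*17)=49, (3*18 - -25*4)=154, (-25*-18 - -16*18)=738; twice the area = |3387| = 3387; area = 3387/2; answer 3387/2

3387/2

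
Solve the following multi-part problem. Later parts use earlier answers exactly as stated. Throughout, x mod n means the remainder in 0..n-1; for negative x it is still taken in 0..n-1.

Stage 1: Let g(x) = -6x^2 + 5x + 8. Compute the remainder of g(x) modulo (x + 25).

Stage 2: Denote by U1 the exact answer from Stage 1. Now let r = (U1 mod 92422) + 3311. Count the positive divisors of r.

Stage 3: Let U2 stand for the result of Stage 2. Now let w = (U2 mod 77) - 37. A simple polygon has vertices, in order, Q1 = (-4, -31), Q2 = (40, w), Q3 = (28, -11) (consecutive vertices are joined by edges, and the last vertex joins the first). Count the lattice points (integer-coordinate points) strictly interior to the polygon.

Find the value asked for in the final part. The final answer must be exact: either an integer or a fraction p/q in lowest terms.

Stage 1: remainder = value at the root: -6*(-25)^2 + 5*(-25)^1 + 8 = (-3750) + (-125) + (8) = -3867; answer -3867
Stage 2: U1 = -3867; r = 91866; 91866 = 2 * 3 * 61 * 251; number of divisors = (1+1) * (1+1) * (1+1) * (1+1) = 16; answer 16
Stage 3: U2 = 16; w = -21; cross terms: (-4*-21 - 40*-31)=1324, (40*-11 - 28*-21)=148, (28*-31 - -4*-11)=-912; twice the area = |560| = 560; area = 280; boundary points = 2 + 2 + 4 = 8; strictly interior points = area - boundary/2 + 1 = 277; answer 277

277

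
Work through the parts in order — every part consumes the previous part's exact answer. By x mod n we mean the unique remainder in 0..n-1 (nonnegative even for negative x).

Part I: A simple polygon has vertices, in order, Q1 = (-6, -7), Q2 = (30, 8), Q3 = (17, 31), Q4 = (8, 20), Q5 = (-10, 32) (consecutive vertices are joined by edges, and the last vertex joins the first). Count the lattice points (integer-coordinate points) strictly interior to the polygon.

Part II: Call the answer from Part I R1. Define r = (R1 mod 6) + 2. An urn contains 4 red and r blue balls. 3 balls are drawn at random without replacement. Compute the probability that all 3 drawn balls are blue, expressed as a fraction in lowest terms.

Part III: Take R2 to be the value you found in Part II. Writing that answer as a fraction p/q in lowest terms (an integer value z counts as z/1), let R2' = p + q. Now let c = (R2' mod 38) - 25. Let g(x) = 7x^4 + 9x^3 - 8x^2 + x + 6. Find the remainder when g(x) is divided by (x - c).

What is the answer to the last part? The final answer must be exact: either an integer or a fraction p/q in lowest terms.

Part I: cross terms: (-6*8 - 30*-7)=162, (30*31 - 17*8)=794, (17*20 - 8*31)=92, (8*32 - -10*20)=456, (-10*-7 - -6*32)=262; twice the area = |1766| = 1766; area = 883; boundary points = 3 + 1 + 1 + 6 + 1 = 12; strictly interior points = area - boundary/2 + 1 = 878; answer 878
Part II: R1 = 878; r = 4; total draws C(8,3) = 56; favorable C(4,3) = 4; P = 1/14; answer 1/14
Part III: R2 = 1/14; threaded value p + q = 15; c = -10; remainder = value at the root: 7*(-10)^4 + 9*(-10)^3 - 8*(-10)^2 + 1*(-10)^1 + 6 = (70000) + (-9000) + (-800) + (-10) + (6) = 60196; answer 60196

60196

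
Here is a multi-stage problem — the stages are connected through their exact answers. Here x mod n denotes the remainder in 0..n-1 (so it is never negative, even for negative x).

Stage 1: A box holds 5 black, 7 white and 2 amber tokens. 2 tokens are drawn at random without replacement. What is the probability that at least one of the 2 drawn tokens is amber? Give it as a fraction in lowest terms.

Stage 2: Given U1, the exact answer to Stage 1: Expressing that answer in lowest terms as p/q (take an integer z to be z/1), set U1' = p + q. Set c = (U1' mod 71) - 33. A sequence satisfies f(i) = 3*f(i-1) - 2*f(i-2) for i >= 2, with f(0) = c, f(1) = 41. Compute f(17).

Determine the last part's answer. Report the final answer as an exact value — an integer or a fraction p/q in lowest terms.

Stage 1: total draws C(14,2) = 91; complement C(12,2) = 66; favorable 91 - 66 = 25; P = 25/91; answer 25/91
Stage 2: U1 = 25/91; threaded value p + q = 116; c = 12; f(2) = 3*(41) - 2*(12) = 99; iterating: f(2)=99, f(3)=215, f(4)=447, f(5)=911, f(6)=1839, f(7)=3695, f(8)=7407, f(9)=14831, f(10)=29679, f(11)=59375, f(12)=118767, f(13)=237551, f(14)=475119, f(15)=950255, f(16)=1900527, f(17)=3801071; answer 3801071

3801071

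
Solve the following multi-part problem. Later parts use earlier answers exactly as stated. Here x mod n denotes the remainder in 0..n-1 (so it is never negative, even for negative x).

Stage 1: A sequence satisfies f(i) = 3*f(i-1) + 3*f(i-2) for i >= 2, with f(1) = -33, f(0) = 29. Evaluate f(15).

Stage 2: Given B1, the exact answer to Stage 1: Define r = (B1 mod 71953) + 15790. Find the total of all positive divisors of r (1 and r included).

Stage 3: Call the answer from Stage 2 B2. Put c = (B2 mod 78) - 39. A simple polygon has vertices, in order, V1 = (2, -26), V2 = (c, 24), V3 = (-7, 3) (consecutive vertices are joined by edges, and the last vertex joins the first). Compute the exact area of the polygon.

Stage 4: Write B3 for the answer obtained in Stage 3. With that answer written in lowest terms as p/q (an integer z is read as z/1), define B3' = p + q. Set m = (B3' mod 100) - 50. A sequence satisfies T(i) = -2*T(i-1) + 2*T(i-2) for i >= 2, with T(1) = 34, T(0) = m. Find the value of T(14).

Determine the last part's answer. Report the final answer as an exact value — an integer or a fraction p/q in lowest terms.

-18396800

Stage 1: f(2) = 3*(-33) + 3*(29) = -12; iterating: f(2)=-12, f(3)=-135, f(4)=-441, f(5)=-1728, f(6)=-6507, f(7)=-24705, f(8)=-93636, f(9)=-355023, f(10)=-1345977, f(11)=-5103000, f(12)=-19346931, f(13)=-73349793, f(14)=-278090172, f(15)=-1054319895; answer -1054319895
Stage 2: B1 = -1054319895; r = 23204; 23204 = 2^2 * 5801; sigma = (1 + 2 + 4) * (1 + 5801) = 7 * 5802 = 40614; answer 40614
Stage 3: B2 = 40614; c = 15; cross terms: (2*24 - 15*-26)=438, (15*3 - -7*24)=213, (-7*-26 - 2*3)=176; twice the area = |827| = 827; area = 827/2; answer 827/2
Stage 4: B3 = 827/2; threaded value p + q = 829; m = -21; T(2) = -2*(34) + 2*(-21) = -110; iterating: T(2)=-110, T(3)=288, T(4)=-796, T(5)=2168, T(6)=-5928, T(7)=16192, T(8)=-44240, T(9)=120864, T(10)=-330208, T(11)=902144, T(12)=-2464704, T(13)=6733696, T(14)=-18396800; answer -18396800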